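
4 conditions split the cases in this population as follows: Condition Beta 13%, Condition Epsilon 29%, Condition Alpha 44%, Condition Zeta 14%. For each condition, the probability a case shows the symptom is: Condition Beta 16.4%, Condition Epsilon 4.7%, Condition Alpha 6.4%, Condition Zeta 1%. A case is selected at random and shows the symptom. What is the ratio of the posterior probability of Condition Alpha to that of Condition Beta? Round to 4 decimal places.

1.3208

Compute prior × likelihood for every hypothesis:
  Condition Beta: 0.13 × 0.164 = 0.02132
  Condition Epsilon: 0.29 × 0.047 = 0.01363
  Condition Alpha: 0.44 × 0.064 = 0.02816
  Condition Zeta: 0.14 × 0.01 = 0.0014
Normalizing constant = 0.06451.
The ratio is 0.02816 / 0.02132 (the normalizer cancels) = 1.3208.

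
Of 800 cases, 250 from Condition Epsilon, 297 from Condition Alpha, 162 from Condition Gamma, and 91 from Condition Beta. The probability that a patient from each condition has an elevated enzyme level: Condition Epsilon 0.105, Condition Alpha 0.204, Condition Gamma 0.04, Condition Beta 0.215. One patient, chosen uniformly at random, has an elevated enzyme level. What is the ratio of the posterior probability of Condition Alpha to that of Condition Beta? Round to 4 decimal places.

Unnormalized posteriors (prior × likelihood):
  Condition Epsilon: 0.3125 × 0.105 = 0.0328125
  Condition Alpha: 0.37125 × 0.204 = 0.075735
  Condition Gamma: 0.2025 × 0.04 = 0.0081
  Condition Beta: 0.11375 × 0.215 = 0.02445625
Sum = 0.14110375.
The ratio is 0.075735 / 0.02445625 (the normalizer cancels) = 3.0968.

3.0968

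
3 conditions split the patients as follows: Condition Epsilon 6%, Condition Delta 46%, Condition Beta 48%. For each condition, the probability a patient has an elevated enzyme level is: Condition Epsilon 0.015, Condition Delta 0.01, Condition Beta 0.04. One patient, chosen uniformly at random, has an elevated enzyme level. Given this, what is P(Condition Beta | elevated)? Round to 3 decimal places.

0.777

By Bayes' rule, posterior ∝ prior × likelihood:
  Condition Epsilon: 0.06 × 0.015 = 0.0009
  Condition Delta: 0.46 × 0.01 = 0.0046
  Condition Beta: 0.48 × 0.04 = 0.0192
Sum = 0.0247.
P(Condition Beta | evidence) = 0.0192 / 0.0247 ≈ 0.777.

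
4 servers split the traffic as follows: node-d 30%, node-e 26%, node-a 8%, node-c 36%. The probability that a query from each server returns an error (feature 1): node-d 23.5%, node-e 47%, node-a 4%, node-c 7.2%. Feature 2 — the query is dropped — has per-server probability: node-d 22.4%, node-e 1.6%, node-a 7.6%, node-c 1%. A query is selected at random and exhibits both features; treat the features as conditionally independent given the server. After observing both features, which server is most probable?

Compute prior × likelihood for every hypothesis:
  node-d: 0.3 × 0.235 × 0.224 = 0.015792
  node-e: 0.26 × 0.47 × 0.016 = 0.0019552
  node-a: 0.08 × 0.04 × 0.076 = 0.0002432
  node-c: 0.36 × 0.072 × 0.01 = 0.0002592
Sum = 0.0182496.
Largest term belongs to node-d, so node-d is most probable.

node-d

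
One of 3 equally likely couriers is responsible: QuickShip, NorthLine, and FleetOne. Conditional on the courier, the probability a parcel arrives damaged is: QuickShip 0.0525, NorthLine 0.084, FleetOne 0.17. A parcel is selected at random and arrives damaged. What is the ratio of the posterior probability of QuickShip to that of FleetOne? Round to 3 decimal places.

With a uniform prior (1/3 each), posterior ∝ likelihood:
  QuickShip: 0.0525
  NorthLine: 0.084
  FleetOne: 0.17
Total = 0.3065.
The ratio is 0.0525 / 0.17 (the normalizer cancels) = 0.309.

0.309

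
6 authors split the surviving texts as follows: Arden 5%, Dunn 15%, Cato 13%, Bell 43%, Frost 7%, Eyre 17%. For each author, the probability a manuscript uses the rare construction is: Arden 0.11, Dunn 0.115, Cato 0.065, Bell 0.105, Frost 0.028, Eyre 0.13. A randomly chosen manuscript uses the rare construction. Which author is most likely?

Bell

By Bayes' rule, posterior ∝ prior × likelihood:
  Arden: 0.05 × 0.11 = 0.0055
  Dunn: 0.15 × 0.115 = 0.01725
  Cato: 0.13 × 0.065 = 0.00845
  Bell: 0.43 × 0.105 = 0.04515
  Frost: 0.07 × 0.028 = 0.00196
  Eyre: 0.17 × 0.13 = 0.0221
Sum = 0.10041.
Largest term belongs to Bell, so Bell is most probable.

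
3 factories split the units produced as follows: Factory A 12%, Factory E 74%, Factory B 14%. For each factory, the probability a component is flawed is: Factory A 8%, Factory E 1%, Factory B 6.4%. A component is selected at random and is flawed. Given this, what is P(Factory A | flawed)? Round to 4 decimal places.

0.3698

Compute prior × likelihood for every hypothesis:
  Factory A: 0.12 × 0.08 = 0.0096
  Factory E: 0.74 × 0.01 = 0.0074
  Factory B: 0.14 × 0.064 = 0.00896
Sum = 0.02596.
P(Factory A | evidence) = 0.0096 / 0.02596 ≈ 0.3698.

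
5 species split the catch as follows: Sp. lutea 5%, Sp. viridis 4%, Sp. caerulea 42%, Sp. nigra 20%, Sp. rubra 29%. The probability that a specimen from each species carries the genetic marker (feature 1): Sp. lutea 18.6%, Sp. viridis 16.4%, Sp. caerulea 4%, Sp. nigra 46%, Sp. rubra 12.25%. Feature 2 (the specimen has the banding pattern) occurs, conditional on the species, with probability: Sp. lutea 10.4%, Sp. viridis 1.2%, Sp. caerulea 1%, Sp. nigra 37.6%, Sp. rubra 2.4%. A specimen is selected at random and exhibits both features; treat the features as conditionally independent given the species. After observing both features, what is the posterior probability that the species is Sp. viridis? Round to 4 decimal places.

0.0021

Compute prior × likelihood for every hypothesis:
  Sp. lutea: 0.05 × 0.186 × 0.104 = 0.0009672
  Sp. viridis: 0.04 × 0.164 × 0.012 = 0.00007872
  Sp. caerulea: 0.42 × 0.04 × 0.01 = 0.000168
  Sp. nigra: 0.2 × 0.46 × 0.376 = 0.034592
  Sp. rubra: 0.29 × 0.1225 × 0.024 = 0.0008526
Total = 0.03665852.
P(Sp. viridis | evidence) = 0.00007872 / 0.03665852 ≈ 0.0021.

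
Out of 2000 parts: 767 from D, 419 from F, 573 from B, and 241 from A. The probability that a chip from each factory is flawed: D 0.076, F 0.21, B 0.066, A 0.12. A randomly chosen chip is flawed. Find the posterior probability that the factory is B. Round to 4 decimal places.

Unnormalized posteriors (prior × likelihood):
  D: 0.3835 × 0.076 = 0.029146
  F: 0.2095 × 0.21 = 0.043995
  B: 0.2865 × 0.066 = 0.018909
  A: 0.1205 × 0.12 = 0.01446
Normalizing constant = 0.10651.
P(B | evidence) = 0.018909 / 0.10651 ≈ 0.1775.

0.1775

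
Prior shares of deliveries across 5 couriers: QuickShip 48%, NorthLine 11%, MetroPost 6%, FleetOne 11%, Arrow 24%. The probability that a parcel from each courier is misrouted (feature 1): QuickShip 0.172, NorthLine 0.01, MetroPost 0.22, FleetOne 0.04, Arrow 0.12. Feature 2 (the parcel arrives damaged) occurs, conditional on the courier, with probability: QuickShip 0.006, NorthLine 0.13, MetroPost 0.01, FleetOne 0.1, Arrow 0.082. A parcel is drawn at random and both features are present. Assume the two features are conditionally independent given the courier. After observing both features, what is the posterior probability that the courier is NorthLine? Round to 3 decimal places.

0.040

By Bayes' rule, posterior ∝ prior × likelihood:
  QuickShip: 0.48 × 0.172 × 0.006 = 0.00049536
  NorthLine: 0.11 × 0.01 × 0.13 = 0.000143
  MetroPost: 0.06 × 0.22 × 0.01 = 0.000132
  FleetOne: 0.11 × 0.04 × 0.1 = 0.00044
  Arrow: 0.24 × 0.12 × 0.082 = 0.0023616
Total = 0.00357196.
P(NorthLine | evidence) = 0.000143 / 0.00357196 ≈ 0.040.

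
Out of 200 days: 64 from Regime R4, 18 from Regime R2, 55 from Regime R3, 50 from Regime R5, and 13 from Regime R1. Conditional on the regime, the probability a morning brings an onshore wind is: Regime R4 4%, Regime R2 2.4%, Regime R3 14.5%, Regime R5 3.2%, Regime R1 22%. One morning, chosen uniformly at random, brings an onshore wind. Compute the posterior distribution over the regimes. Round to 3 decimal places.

Regime R4 0.166, Regime R2 0.028, Regime R3 0.517, Regime R5 0.104, Regime R1 0.185

By Bayes' rule, posterior ∝ prior × likelihood:
  Regime R4: 0.32 × 0.04 = 0.0128
  Regime R2: 0.09 × 0.024 = 0.00216
  Regime R3: 0.275 × 0.145 = 0.039875
  Regime R5: 0.25 × 0.032 = 0.008
  Regime R1: 0.065 × 0.22 = 0.0143
Sum = 0.077135.
P(Regime R4 | onshore) = 0.0128/0.077135 ≈ 0.166
P(Regime R2 | onshore) = 0.00216/0.077135 ≈ 0.028
P(Regime R3 | onshore) = 0.039875/0.077135 ≈ 0.517
P(Regime R5 | onshore) = 0.008/0.077135 ≈ 0.104
P(Regime R1 | onshore) = 0.0143/0.077135 ≈ 0.185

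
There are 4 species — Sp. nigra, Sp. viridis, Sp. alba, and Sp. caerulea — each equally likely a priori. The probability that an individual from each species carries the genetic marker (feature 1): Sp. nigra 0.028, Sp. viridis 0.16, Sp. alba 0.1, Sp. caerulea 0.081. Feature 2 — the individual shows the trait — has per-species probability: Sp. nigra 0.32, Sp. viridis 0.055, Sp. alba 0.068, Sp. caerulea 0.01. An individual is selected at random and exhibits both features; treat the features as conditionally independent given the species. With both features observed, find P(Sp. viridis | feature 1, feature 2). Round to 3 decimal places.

With a uniform prior (1/4 each), posterior ∝ likelihood:
  Sp. nigra: 0.028 × 0.32 = 0.00896
  Sp. viridis: 0.16 × 0.055 = 0.0088
  Sp. alba: 0.1 × 0.068 = 0.0068
  Sp. caerulea: 0.081 × 0.01 = 0.00081
Sum = 0.02537.
P(Sp. viridis | evidence) = 0.0088 / 0.02537 ≈ 0.347.

0.347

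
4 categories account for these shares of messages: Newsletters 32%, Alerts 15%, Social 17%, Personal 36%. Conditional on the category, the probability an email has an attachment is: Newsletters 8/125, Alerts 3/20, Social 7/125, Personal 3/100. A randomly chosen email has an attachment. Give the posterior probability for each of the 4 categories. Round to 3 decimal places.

Newsletters 0.324, Alerts 0.355, Social 0.150, Personal 0.171

Compute prior × likelihood for every hypothesis:
  Newsletters: 0.32 × 0.064 = 0.02048
  Alerts: 0.15 × 0.15 = 0.0225
  Social: 0.17 × 0.056 = 0.00952
  Personal: 0.36 × 0.03 = 0.0108
Normalizing constant = 0.0633.
P(Newsletters | attachment) = 0.02048/0.0633 ≈ 0.324
P(Alerts | attachment) = 0.0225/0.0633 ≈ 0.355
P(Social | attachment) = 0.00952/0.0633 ≈ 0.150
P(Personal | attachment) = 0.0108/0.0633 ≈ 0.171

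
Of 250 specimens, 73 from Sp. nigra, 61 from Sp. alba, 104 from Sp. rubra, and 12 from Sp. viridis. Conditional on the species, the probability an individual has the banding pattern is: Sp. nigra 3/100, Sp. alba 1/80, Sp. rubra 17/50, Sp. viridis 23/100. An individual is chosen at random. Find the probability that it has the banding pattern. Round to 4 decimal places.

0.1643

By Bayes' rule, posterior ∝ prior × likelihood:
  Sp. nigra: 0.292 × 0.03 = 0.00876
  Sp. alba: 0.244 × 0.0125 = 0.00305
  Sp. rubra: 0.416 × 0.34 = 0.14144
  Sp. viridis: 0.048 × 0.23 = 0.01104
P(banded) = 0.00876 + 0.00305 + 0.14144 + 0.01104 = 0.16429 → 0.1643.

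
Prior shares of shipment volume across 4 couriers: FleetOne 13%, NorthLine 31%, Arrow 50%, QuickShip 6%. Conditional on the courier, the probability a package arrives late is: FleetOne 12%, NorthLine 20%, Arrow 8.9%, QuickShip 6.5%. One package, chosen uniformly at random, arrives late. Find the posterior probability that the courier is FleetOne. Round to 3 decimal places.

0.124

Unnormalized posteriors (prior × likelihood):
  FleetOne: 0.13 × 0.12 = 0.0156
  NorthLine: 0.31 × 0.2 = 0.062
  Arrow: 0.5 × 0.089 = 0.0445
  QuickShip: 0.06 × 0.065 = 0.0039
Normalizing constant = 0.126.
P(FleetOne | evidence) = 0.0156 / 0.126 ≈ 0.124.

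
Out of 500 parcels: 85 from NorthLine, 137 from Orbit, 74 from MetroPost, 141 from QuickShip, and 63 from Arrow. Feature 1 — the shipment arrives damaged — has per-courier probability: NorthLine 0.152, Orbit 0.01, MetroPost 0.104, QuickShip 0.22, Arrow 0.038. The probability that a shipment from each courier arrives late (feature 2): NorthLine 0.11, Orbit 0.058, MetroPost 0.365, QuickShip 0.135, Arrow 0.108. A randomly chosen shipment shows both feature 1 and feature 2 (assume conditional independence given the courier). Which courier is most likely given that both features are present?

QuickShip

Prior × likelihood for each hypothesis:
  NorthLine: 0.17 × 0.152 × 0.11 = 0.0028424
  Orbit: 0.274 × 0.01 × 0.058 = 0.00015892
  MetroPost: 0.148 × 0.104 × 0.365 = 0.00561808
  QuickShip: 0.282 × 0.22 × 0.135 = 0.0083754
  Arrow: 0.126 × 0.038 × 0.108 = 0.000517104
Total = 0.017511904.
Largest term belongs to QuickShip, so QuickShip is most probable.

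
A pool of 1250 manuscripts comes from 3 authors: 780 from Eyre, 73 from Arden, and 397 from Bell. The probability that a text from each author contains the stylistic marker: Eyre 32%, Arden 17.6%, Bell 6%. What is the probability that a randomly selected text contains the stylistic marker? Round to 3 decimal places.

0.229

Compute prior × likelihood for every hypothesis:
  Eyre: 0.624 × 0.32 = 0.19968
  Arden: 0.0584 × 0.176 = 0.0102784
  Bell: 0.3176 × 0.06 = 0.019056
P(marker) = 0.19968 + 0.0102784 + 0.019056 = 0.2290144 → 0.229.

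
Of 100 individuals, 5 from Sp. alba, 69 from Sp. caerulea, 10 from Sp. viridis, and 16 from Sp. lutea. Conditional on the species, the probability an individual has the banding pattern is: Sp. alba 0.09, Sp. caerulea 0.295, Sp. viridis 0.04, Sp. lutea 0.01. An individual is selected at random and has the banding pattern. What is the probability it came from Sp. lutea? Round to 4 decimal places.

0.0075

Unnormalized posteriors (prior × likelihood):
  Sp. alba: 0.05 × 0.09 = 0.0045
  Sp. caerulea: 0.69 × 0.295 = 0.20355
  Sp. viridis: 0.1 × 0.04 = 0.004
  Sp. lutea: 0.16 × 0.01 = 0.0016
Normalizing constant = 0.21365.
P(Sp. lutea | evidence) = 0.0016 / 0.21365 ≈ 0.0075.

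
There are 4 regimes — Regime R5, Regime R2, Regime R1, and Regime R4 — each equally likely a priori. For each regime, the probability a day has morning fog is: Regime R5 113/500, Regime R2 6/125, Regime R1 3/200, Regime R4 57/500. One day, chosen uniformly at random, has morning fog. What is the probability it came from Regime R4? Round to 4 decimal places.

With a uniform prior (1/4 each), posterior ∝ likelihood:
  Regime R5: 0.226
  Regime R2: 0.048
  Regime R1: 0.015
  Regime R4: 0.114
Total = 0.403.
P(Regime R4 | evidence) = 0.114 / 0.403 ≈ 0.2829.

0.2829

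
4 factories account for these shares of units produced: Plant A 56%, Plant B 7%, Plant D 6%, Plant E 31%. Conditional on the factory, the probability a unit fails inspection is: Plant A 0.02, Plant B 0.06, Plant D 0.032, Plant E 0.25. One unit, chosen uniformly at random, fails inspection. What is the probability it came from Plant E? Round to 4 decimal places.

0.8173

Prior × likelihood for each hypothesis:
  Plant A: 0.56 × 0.02 = 0.0112
  Plant B: 0.07 × 0.06 = 0.0042
  Plant D: 0.06 × 0.032 = 0.00192
  Plant E: 0.31 × 0.25 = 0.0775
Sum = 0.09482.
P(Plant E | evidence) = 0.0775 / 0.09482 ≈ 0.8173.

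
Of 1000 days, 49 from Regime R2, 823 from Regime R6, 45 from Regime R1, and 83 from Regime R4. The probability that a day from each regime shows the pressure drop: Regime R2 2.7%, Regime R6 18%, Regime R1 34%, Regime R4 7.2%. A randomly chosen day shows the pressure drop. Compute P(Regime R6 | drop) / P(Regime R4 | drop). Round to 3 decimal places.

24.789

Unnormalized posteriors (prior × likelihood):
  Regime R2: 0.049 × 0.027 = 0.001323
  Regime R6: 0.823 × 0.18 = 0.14814
  Regime R1: 0.045 × 0.34 = 0.0153
  Regime R4: 0.083 × 0.072 = 0.005976
Sum = 0.170739.
The ratio is 0.14814 / 0.005976 (the normalizer cancels) = 24.789.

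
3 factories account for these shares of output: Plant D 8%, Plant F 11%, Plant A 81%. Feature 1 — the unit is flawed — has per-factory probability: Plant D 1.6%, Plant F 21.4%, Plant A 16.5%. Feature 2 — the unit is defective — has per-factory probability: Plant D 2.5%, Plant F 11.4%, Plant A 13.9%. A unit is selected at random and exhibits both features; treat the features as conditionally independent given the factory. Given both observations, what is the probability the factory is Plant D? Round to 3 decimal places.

Prior × likelihood for each hypothesis:
  Plant D: 0.08 × 0.016 × 0.025 = 0.000032
  Plant F: 0.11 × 0.214 × 0.114 = 0.00268356
  Plant A: 0.81 × 0.165 × 0.139 = 0.01857735
Normalizing constant = 0.02129291.
P(Plant D | evidence) = 0.000032 / 0.02129291 ≈ 0.002.

0.002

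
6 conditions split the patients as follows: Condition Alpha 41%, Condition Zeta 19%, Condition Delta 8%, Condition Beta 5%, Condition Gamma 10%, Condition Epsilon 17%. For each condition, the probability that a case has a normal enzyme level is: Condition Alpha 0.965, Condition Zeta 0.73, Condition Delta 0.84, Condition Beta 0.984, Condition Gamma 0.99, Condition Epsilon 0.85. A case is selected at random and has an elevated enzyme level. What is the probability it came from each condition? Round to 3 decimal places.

Taking complements, P(elevated | each) = Condition Alpha 0.035, Condition Zeta 0.27, Condition Delta 0.16, Condition Beta 0.016, Condition Gamma 0.01, Condition Epsilon 0.15.
By Bayes' rule, posterior ∝ prior × likelihood:
  Condition Alpha: 0.41 × 0.035 = 0.01435
  Condition Zeta: 0.19 × 0.27 = 0.0513
  Condition Delta: 0.08 × 0.16 = 0.0128
  Condition Beta: 0.05 × 0.016 = 0.0008
  Condition Gamma: 0.1 × 0.01 = 0.001
  Condition Epsilon: 0.17 × 0.15 = 0.0255
Normalizing constant = 0.10575.
P(Condition Alpha | elevated) = 0.01435/0.10575 ≈ 0.136
P(Condition Zeta | elevated) = 0.0513/0.10575 ≈ 0.485
P(Condition Delta | elevated) = 0.0128/0.10575 ≈ 0.121
P(Condition Beta | elevated) = 0.0008/0.10575 ≈ 0.008
P(Condition Gamma | elevated) = 0.001/0.10575 ≈ 0.009
P(Condition Epsilon | elevated) = 0.0255/0.10575 ≈ 0.241
(Check: 0.136+0.485+0.121+0.008+0.009+0.241 = 1.000.)

Condition Alpha 0.136, Condition Zeta 0.485, Condition Delta 0.121, Condition Beta 0.008, Condition Gamma 0.009, Condition Epsilon 0.241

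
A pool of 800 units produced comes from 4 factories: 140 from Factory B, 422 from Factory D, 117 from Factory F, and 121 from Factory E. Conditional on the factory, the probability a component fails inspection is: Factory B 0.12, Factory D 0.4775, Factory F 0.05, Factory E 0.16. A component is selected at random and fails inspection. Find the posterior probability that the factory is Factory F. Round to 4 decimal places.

0.0240

Prior × likelihood for each hypothesis:
  Factory B: 0.175 × 0.12 = 0.021
  Factory D: 0.5275 × 0.4775 = 0.25188125
  Factory F: 0.14625 × 0.05 = 0.0073125
  Factory E: 0.15125 × 0.16 = 0.0242
Total = 0.30439375.
P(Factory F | evidence) = 0.0073125 / 0.30439375 ≈ 0.0240.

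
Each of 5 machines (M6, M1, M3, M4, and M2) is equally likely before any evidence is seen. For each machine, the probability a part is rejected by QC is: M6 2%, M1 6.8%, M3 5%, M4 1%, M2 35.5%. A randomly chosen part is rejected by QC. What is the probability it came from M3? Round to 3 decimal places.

With a uniform prior (1/5 each), posterior ∝ likelihood:
  M6: 0.02
  M1: 0.068
  M3: 0.05
  M4: 0.01
  M2: 0.355
Normalizing constant = 0.503.
P(M3 | evidence) = 0.05 / 0.503 ≈ 0.099.

0.099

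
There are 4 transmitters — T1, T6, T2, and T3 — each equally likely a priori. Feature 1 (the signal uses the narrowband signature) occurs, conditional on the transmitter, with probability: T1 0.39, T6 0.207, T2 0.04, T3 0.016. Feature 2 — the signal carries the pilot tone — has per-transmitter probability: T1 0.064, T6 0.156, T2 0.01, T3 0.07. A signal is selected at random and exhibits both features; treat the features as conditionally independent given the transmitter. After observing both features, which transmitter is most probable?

With a uniform prior (1/4 each), posterior ∝ likelihood:
  T1: 0.39 × 0.064 = 0.02496
  T6: 0.207 × 0.156 = 0.032292
  T2: 0.04 × 0.01 = 0.0004
  T3: 0.016 × 0.07 = 0.00112
Sum = 0.058772.
Largest term belongs to T6, so T6 is most probable.

T6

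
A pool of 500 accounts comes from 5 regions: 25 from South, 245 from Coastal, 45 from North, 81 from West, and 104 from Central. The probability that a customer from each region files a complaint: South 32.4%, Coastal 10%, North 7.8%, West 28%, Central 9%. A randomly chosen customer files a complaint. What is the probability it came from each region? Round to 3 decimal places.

Compute prior × likelihood for every hypothesis:
  South: 0.05 × 0.324 = 0.0162
  Coastal: 0.49 × 0.1 = 0.049
  North: 0.09 × 0.078 = 0.00702
  West: 0.162 × 0.28 = 0.04536
  Central: 0.208 × 0.09 = 0.01872
Normalizing constant = 0.1363.
P(South | complaint) = 0.0162/0.1363 ≈ 0.119
P(Coastal | complaint) = 0.049/0.1363 ≈ 0.360
P(North | complaint) = 0.00702/0.1363 ≈ 0.052
P(West | complaint) = 0.04536/0.1363 ≈ 0.333
P(Central | complaint) = 0.01872/0.1363 ≈ 0.137
(Check: 0.119+0.360+0.052+0.333+0.137 = 1.001.)

South 0.119, Coastal 0.360, North 0.052, West 0.333, Central 0.137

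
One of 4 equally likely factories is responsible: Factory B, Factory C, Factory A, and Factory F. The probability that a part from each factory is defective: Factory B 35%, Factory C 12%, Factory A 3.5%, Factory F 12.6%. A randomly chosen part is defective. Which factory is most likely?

Factory B

Since the prior is uniform, the posterior is proportional to the likelihood:
  Factory B: 0.35
  Factory C: 0.12
  Factory A: 0.035
  Factory F: 0.126
Sum = 0.631.
Largest term belongs to Factory B, so Factory B is most probable.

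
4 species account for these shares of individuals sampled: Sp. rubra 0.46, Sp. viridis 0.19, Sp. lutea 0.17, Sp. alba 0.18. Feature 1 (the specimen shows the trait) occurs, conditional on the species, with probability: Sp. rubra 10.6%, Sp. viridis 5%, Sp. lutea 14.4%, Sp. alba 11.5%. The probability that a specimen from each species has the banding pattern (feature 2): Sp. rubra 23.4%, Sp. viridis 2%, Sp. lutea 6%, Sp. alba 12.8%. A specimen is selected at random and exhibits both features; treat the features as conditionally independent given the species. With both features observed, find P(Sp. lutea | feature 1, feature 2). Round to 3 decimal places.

Compute prior × likelihood for every hypothesis:
  Sp. rubra: 0.46 × 0.106 × 0.234 = 0.01140984
  Sp. viridis: 0.19 × 0.05 × 0.02 = 0.00019
  Sp. lutea: 0.17 × 0.144 × 0.06 = 0.0014688
  Sp. alba: 0.18 × 0.115 × 0.128 = 0.0026496
Normalizing constant = 0.01571824.
P(Sp. lutea | evidence) = 0.0014688 / 0.01571824 ≈ 0.093.

0.093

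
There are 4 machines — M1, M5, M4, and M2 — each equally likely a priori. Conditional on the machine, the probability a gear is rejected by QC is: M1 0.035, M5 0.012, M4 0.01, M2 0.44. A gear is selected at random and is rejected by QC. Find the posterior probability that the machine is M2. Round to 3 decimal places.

Since the prior is uniform, the posterior is proportional to the likelihood:
  M1: 0.035
  M5: 0.012
  M4: 0.01
  M2: 0.44
Normalizing constant = 0.497.
P(M2 | evidence) = 0.44 / 0.497 ≈ 0.885.

0.885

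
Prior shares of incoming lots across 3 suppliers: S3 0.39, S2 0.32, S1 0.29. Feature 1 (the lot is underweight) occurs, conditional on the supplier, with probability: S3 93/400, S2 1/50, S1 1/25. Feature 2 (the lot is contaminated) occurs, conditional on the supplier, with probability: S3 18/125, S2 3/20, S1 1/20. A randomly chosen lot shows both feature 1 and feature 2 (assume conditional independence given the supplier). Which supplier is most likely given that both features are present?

By Bayes' rule, posterior ∝ prior × likelihood:
  S3: 0.39 × 0.2325 × 0.144 = 0.0130572
  S2: 0.32 × 0.02 × 0.15 = 0.00096
  S1: 0.29 × 0.04 × 0.05 = 0.00058
Sum = 0.0145972.
Largest term belongs to S3, so S3 is most probable.

S3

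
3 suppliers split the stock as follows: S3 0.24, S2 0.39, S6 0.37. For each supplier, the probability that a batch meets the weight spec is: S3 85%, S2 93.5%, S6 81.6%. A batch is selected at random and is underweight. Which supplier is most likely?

S6

Taking complements, P(underweight | each) = S3 0.15, S2 0.065, S6 0.184.
Unnormalized posteriors (prior × likelihood):
  S3: 0.24 × 0.15 = 0.036
  S2: 0.39 × 0.065 = 0.02535
  S6: 0.37 × 0.184 = 0.06808
Normalizing constant = 0.12943.
Largest term belongs to S6, so S6 is most probable.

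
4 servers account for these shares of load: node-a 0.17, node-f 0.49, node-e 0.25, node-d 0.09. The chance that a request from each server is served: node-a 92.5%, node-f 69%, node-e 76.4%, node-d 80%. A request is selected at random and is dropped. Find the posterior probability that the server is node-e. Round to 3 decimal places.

Taking complements, P(dropped | each) = node-a 0.075, node-f 0.31, node-e 0.236, node-d 0.2.
Unnormalized posteriors (prior × likelihood):
  node-a: 0.17 × 0.075 = 0.01275
  node-f: 0.49 × 0.31 = 0.1519
  node-e: 0.25 × 0.236 = 0.059
  node-d: 0.09 × 0.2 = 0.018
Total = 0.24165.
P(node-e | evidence) = 0.059 / 0.24165 ≈ 0.244.

0.244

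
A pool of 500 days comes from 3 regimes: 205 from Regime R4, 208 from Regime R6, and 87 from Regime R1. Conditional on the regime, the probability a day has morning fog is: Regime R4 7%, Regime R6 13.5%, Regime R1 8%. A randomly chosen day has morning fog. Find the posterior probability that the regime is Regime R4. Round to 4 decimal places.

0.2905

Unnormalized posteriors (prior × likelihood):
  Regime R4: 0.41 × 0.07 = 0.0287
  Regime R6: 0.416 × 0.135 = 0.05616
  Regime R1: 0.174 × 0.08 = 0.01392
Normalizing constant = 0.09878.
P(Regime R4 | evidence) = 0.0287 / 0.09878 ≈ 0.2905.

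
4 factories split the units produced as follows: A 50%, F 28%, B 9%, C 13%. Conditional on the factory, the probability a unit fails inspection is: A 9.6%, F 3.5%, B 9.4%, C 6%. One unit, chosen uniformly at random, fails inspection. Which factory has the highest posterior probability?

A

By Bayes' rule, posterior ∝ prior × likelihood:
  A: 0.5 × 0.096 = 0.048
  F: 0.28 × 0.035 = 0.0098
  B: 0.09 × 0.094 = 0.00846
  C: 0.13 × 0.06 = 0.0078
Total = 0.07406.
Largest term belongs to A, so A is most probable.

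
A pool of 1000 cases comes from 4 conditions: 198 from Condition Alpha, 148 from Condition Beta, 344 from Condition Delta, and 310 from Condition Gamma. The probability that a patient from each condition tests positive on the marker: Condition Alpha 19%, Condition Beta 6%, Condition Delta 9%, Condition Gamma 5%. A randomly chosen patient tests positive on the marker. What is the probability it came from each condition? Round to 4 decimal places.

Prior × likelihood for each hypothesis:
  Condition Alpha: 0.198 × 0.19 = 0.03762
  Condition Beta: 0.148 × 0.06 = 0.00888
  Condition Delta: 0.344 × 0.09 = 0.03096
  Condition Gamma: 0.31 × 0.05 = 0.0155
Total = 0.09296.
P(Condition Alpha | marker-positive) = 0.03762/0.09296 ≈ 0.4047
P(Condition Beta | marker-positive) = 0.00888/0.09296 ≈ 0.0955
P(Condition Delta | marker-positive) = 0.03096/0.09296 ≈ 0.3330
P(Condition Gamma | marker-positive) = 0.0155/0.09296 ≈ 0.1667
(Check: 0.4047+0.0955+0.3330+0.1667 = 0.9999.)

Condition Alpha 0.4047, Condition Beta 0.0955, Condition Delta 0.3330, Condition Gamma 0.1667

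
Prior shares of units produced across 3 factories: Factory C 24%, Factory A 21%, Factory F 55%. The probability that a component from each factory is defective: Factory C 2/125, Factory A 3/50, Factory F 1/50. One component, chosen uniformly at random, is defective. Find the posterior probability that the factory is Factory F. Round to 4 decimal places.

0.4009

Prior × likelihood for each hypothesis:
  Factory C: 0.24 × 0.016 = 0.00384
  Factory A: 0.21 × 0.06 = 0.0126
  Factory F: 0.55 × 0.02 = 0.011
Normalizing constant = 0.02744.
P(Factory F | evidence) = 0.011 / 0.02744 ≈ 0.4009.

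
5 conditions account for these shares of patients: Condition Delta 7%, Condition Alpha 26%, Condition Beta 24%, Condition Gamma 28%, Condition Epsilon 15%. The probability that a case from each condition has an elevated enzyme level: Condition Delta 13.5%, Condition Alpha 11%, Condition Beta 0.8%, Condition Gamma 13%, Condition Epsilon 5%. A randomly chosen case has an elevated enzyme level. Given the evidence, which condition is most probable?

Unnormalized posteriors (prior × likelihood):
  Condition Delta: 0.07 × 0.135 = 0.00945
  Condition Alpha: 0.26 × 0.11 = 0.0286
  Condition Beta: 0.24 × 0.008 = 0.00192
  Condition Gamma: 0.28 × 0.13 = 0.0364
  Condition Epsilon: 0.15 × 0.05 = 0.0075
Total = 0.08387.
Largest term belongs to Condition Gamma, so Condition Gamma is most probable.

Condition Gamma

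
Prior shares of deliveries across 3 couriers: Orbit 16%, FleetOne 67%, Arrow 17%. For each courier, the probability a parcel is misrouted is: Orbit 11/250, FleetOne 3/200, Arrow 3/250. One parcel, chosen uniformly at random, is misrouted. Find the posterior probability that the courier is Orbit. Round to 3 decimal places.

Unnormalized posteriors (prior × likelihood):
  Orbit: 0.16 × 0.044 = 0.00704
  FleetOne: 0.67 × 0.015 = 0.01005
  Arrow: 0.17 × 0.012 = 0.00204
Normalizing constant = 0.01913.
P(Orbit | evidence) = 0.00704 / 0.01913 ≈ 0.368.

0.368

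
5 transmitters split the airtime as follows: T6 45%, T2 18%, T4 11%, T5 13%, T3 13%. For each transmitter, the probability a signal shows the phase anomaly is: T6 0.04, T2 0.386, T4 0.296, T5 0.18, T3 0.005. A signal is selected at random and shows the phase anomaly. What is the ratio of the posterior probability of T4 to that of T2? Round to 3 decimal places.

Unnormalized posteriors (prior × likelihood):
  T6: 0.45 × 0.04 = 0.018
  T2: 0.18 × 0.386 = 0.06948
  T4: 0.11 × 0.296 = 0.03256
  T5: 0.13 × 0.18 = 0.0234
  T3: 0.13 × 0.005 = 0.00065
Normalizing constant = 0.14409.
The ratio is 0.03256 / 0.06948 (the normalizer cancels) = 0.469.

0.469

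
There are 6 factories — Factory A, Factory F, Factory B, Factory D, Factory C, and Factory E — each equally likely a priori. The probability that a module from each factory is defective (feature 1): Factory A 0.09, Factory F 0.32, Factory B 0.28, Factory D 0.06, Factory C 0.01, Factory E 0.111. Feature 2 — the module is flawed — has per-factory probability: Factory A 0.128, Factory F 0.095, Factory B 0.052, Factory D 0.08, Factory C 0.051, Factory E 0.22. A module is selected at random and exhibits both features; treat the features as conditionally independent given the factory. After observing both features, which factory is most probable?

Since the prior is uniform, the posterior is proportional to the likelihood:
  Factory A: 0.09 × 0.128 = 0.01152
  Factory F: 0.32 × 0.095 = 0.0304
  Factory B: 0.28 × 0.052 = 0.01456
  Factory D: 0.06 × 0.08 = 0.0048
  Factory C: 0.01 × 0.051 = 0.00051
  Factory E: 0.111 × 0.22 = 0.02442
Sum = 0.08621.
Largest term belongs to Factory F, so Factory F is most probable.

Factory F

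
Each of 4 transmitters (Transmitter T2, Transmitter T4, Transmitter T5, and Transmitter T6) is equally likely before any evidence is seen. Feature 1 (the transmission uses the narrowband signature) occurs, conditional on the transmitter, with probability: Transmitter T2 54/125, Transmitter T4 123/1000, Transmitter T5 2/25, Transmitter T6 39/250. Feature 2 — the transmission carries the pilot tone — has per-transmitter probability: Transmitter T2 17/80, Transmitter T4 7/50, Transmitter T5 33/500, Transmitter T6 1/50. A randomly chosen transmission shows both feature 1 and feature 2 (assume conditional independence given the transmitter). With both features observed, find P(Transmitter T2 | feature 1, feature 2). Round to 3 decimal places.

0.782

With a uniform prior (1/4 each), posterior ∝ likelihood:
  Transmitter T2: 0.432 × 0.2125 = 0.0918
  Transmitter T4: 0.123 × 0.14 = 0.01722
  Transmitter T5: 0.08 × 0.066 = 0.00528
  Transmitter T6: 0.156 × 0.02 = 0.00312
Normalizing constant = 0.11742.
P(Transmitter T2 | evidence) = 0.0918 / 0.11742 ≈ 0.782.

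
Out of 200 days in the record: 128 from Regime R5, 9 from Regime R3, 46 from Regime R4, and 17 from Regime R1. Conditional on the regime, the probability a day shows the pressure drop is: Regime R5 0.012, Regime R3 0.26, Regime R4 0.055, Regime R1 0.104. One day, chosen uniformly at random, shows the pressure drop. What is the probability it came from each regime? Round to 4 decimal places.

By Bayes' rule, posterior ∝ prior × likelihood:
  Regime R5: 0.64 × 0.012 = 0.00768
  Regime R3: 0.045 × 0.26 = 0.0117
  Regime R4: 0.23 × 0.055 = 0.01265
  Regime R1: 0.085 × 0.104 = 0.00884
Sum = 0.04087.
P(Regime R5 | drop) = 0.00768/0.04087 ≈ 0.1879
P(Regime R3 | drop) = 0.0117/0.04087 ≈ 0.2863
P(Regime R4 | drop) = 0.01265/0.04087 ≈ 0.3095
P(Regime R1 | drop) = 0.00884/0.04087 ≈ 0.2163

Regime R5 0.1879, Regime R3 0.2863, Regime R4 0.3095, Regime R1 0.2163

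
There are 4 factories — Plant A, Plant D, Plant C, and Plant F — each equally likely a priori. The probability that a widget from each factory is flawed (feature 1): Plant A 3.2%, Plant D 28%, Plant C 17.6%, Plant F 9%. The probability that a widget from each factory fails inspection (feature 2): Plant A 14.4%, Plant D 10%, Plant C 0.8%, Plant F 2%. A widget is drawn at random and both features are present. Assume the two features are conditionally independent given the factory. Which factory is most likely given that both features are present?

Plant D

Since the prior is uniform, the posterior is proportional to the likelihood:
  Plant A: 0.032 × 0.144 = 0.004608
  Plant D: 0.28 × 0.1 = 0.028
  Plant C: 0.176 × 0.008 = 0.001408
  Plant F: 0.09 × 0.02 = 0.0018
Sum = 0.035816.
Largest term belongs to Plant D, so Plant D is most probable.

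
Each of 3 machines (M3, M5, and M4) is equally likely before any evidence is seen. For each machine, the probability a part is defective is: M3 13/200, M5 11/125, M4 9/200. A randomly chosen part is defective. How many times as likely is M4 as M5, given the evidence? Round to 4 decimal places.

Since the prior is uniform, the posterior is proportional to the likelihood:
  M3: 0.065
  M5: 0.088
  M4: 0.045
Normalizing constant = 0.198.
The ratio is 0.045 / 0.088 (the normalizer cancels) = 0.5114.

0.5114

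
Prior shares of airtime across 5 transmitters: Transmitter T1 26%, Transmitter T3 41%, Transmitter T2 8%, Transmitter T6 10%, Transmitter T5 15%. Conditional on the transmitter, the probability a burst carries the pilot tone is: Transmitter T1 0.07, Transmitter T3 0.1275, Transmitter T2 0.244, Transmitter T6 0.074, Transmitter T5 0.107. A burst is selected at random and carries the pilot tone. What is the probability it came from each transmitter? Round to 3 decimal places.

Transmitter T1 0.160, Transmitter T3 0.461, Transmitter T2 0.172, Transmitter T6 0.065, Transmitter T5 0.141

By Bayes' rule, posterior ∝ prior × likelihood:
  Transmitter T1: 0.26 × 0.07 = 0.0182
  Transmitter T3: 0.41 × 0.1275 = 0.052275
  Transmitter T2: 0.08 × 0.244 = 0.01952
  Transmitter T6: 0.1 × 0.074 = 0.0074
  Transmitter T5: 0.15 × 0.107 = 0.01605
Sum = 0.113445.
P(Transmitter T1 | pilot) = 0.0182/0.113445 ≈ 0.160
P(Transmitter T3 | pilot) = 0.052275/0.113445 ≈ 0.461
P(Transmitter T2 | pilot) = 0.01952/0.113445 ≈ 0.172
P(Transmitter T6 | pilot) = 0.0074/0.113445 ≈ 0.065
P(Transmitter T5 | pilot) = 0.01605/0.113445 ≈ 0.141
(Check: 0.160+0.461+0.172+0.065+0.141 = 0.999.)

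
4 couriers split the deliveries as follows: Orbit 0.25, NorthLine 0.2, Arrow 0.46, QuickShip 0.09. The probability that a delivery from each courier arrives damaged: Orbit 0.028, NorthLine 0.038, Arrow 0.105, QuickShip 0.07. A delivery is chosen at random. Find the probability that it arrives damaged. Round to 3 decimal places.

Compute prior × likelihood for every hypothesis:
  Orbit: 0.25 × 0.028 = 0.007
  NorthLine: 0.2 × 0.038 = 0.0076
  Arrow: 0.46 × 0.105 = 0.0483
  QuickShip: 0.09 × 0.07 = 0.0063
P(damaged) = 0.007 + 0.0076 + 0.0483 + 0.0063 = 0.0692 → 0.069.

0.069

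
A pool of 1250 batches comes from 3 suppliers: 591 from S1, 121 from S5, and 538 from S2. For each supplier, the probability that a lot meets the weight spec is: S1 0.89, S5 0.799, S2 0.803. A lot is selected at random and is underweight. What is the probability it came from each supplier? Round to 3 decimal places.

S1 0.333, S5 0.125, S2 0.543

Taking complements, P(underweight | each) = S1 0.11, S5 0.201, S2 0.197.
Prior × likelihood for each hypothesis:
  S1: 0.4728 × 0.11 = 0.052008
  S5: 0.0968 × 0.201 = 0.0194568
  S2: 0.4304 × 0.197 = 0.0847888
Total = 0.1562536.
P(S1 | underweight) = 0.052008/0.1562536 ≈ 0.333
P(S5 | underweight) = 0.0194568/0.1562536 ≈ 0.125
P(S2 | underweight) = 0.0847888/0.1562536 ≈ 0.543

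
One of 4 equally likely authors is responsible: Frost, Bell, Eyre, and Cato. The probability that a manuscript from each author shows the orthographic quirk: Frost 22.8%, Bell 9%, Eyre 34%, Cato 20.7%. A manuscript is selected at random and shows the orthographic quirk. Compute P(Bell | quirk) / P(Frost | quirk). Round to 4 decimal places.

With a uniform prior (1/4 each), posterior ∝ likelihood:
  Frost: 0.228
  Bell: 0.09
  Eyre: 0.34
  Cato: 0.207
Sum = 0.865.
The ratio is 0.09 / 0.228 (the normalizer cancels) = 0.3947.

0.3947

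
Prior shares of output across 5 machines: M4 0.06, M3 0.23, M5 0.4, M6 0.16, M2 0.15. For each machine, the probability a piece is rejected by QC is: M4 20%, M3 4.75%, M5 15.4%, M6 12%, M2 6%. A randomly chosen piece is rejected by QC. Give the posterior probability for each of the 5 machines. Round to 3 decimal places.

Unnormalized posteriors (prior × likelihood):
  M4: 0.06 × 0.2 = 0.012
  M3: 0.23 × 0.0475 = 0.010925
  M5: 0.4 × 0.154 = 0.0616
  M6: 0.16 × 0.12 = 0.0192
  M2: 0.15 × 0.06 = 0.009
Total = 0.112725.
P(M4 | rejected) = 0.012/0.112725 ≈ 0.106
P(M3 | rejected) = 0.010925/0.112725 ≈ 0.097
P(M5 | rejected) = 0.0616/0.112725 ≈ 0.546
P(M6 | rejected) = 0.0192/0.112725 ≈ 0.170
P(M2 | rejected) = 0.009/0.112725 ≈ 0.080

M4 0.106, M3 0.097, M5 0.546, M6 0.170, M2 0.080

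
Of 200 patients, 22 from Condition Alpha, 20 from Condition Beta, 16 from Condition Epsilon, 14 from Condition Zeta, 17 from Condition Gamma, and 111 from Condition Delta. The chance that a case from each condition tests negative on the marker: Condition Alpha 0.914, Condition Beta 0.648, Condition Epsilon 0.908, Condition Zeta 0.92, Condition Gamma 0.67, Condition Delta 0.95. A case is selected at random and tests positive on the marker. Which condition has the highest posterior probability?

Taking complements, P(marker-positive | each) = Condition Alpha 0.086, Condition Beta 0.352, Condition Epsilon 0.092, Condition Zeta 0.08, Condition Gamma 0.33, Condition Delta 0.05.
By Bayes' rule, posterior ∝ prior × likelihood:
  Condition Alpha: 0.11 × 0.086 = 0.00946
  Condition Beta: 0.1 × 0.352 = 0.0352
  Condition Epsilon: 0.08 × 0.092 = 0.00736
  Condition Zeta: 0.07 × 0.08 = 0.0056
  Condition Gamma: 0.085 × 0.33 = 0.02805
  Condition Delta: 0.555 × 0.05 = 0.02775
Sum = 0.11342.
Largest term belongs to Condition Beta, so Condition Beta is most probable.

Condition Beta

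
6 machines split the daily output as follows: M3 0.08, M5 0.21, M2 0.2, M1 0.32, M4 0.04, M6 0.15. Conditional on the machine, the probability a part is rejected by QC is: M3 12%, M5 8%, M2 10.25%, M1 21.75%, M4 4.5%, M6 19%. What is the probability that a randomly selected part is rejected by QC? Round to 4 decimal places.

Prior × likelihood for each hypothesis:
  M3: 0.08 × 0.12 = 0.0096
  M5: 0.21 × 0.08 = 0.0168
  M2: 0.2 × 0.1025 = 0.0205
  M1: 0.32 × 0.2175 = 0.0696
  M4: 0.04 × 0.045 = 0.0018
  M6: 0.15 × 0.19 = 0.0285
P(rejected) = 0.0096 + 0.0168 + 0.0205 + 0.0696 + 0.0018 + 0.0285 = 0.1468 → 0.1468.

0.1468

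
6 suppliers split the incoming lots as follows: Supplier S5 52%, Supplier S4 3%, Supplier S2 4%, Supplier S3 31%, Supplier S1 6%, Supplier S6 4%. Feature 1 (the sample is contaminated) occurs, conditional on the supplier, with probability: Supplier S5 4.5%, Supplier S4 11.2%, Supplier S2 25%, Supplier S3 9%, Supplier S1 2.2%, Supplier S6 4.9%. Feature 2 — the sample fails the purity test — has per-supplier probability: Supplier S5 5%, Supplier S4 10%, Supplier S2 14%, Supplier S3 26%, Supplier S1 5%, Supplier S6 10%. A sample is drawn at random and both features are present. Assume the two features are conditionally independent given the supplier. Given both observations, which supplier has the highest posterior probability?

Supplier S3

Prior × likelihood for each hypothesis:
  Supplier S5: 0.52 × 0.045 × 0.05 = 0.00117
  Supplier S4: 0.03 × 0.112 × 0.1 = 0.000336
  Supplier S2: 0.04 × 0.25 × 0.14 = 0.0014
  Supplier S3: 0.31 × 0.09 × 0.26 = 0.007254
  Supplier S1: 0.06 × 0.022 × 0.05 = 0.000066
  Supplier S6: 0.04 × 0.049 × 0.1 = 0.000196
Sum = 0.010422.
Largest term belongs to Supplier S3, so Supplier S3 is most probable.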